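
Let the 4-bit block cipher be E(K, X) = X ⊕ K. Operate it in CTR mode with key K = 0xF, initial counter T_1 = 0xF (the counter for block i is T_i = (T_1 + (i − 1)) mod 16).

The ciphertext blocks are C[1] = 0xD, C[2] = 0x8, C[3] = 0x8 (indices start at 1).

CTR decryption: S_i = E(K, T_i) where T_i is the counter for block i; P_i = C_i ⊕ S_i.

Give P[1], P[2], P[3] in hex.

P[1]: T = 0xF, S = E(K, T) = 0x0; 0xD ⊕ 0x0 = 0xD.
P[2]: T = 0x0, S = E(K, T) = 0xF; 0x8 ⊕ 0xF = 0x7.
P[3]: T = 0x1, S = E(K, T) = 0xE; 0x8 ⊕ 0xE = 0x6.

P[1] = 0xD, P[2] = 0x7, P[3] = 0x6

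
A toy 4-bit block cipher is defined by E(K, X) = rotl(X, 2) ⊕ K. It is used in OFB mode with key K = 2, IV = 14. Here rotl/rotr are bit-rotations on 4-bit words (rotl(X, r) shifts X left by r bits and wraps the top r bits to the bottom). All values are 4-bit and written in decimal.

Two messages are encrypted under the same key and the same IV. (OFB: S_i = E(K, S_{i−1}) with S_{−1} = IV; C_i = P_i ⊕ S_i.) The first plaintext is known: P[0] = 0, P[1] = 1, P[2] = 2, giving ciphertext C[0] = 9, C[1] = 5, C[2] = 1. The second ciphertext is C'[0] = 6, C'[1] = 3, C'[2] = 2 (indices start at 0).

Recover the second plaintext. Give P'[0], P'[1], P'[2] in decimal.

P'[0] = 15, P'[1] = 7, P'[2] = 1

In OFB with a reused IV, both messages share the same keystream S_i, so C_i ⊕ C'_i = P_i ⊕ P'_i and thus P'_i = P_i ⊕ C_i ⊕ C'_i.
P'[0]: 0 ⊕ 9 ⊕ 6 = 15.
P'[1]: 1 ⊕ 5 ⊕ 3 = 7.
P'[2]: 2 ⊕ 1 ⊕ 2 = 1.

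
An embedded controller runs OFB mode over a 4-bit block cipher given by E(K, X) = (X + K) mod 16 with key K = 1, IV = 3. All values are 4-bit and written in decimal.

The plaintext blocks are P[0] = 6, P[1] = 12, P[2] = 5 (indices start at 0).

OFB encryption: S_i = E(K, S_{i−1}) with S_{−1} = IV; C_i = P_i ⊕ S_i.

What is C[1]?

C[1] = 9

C[0]: S = E(K, 3) = 4; 6 ⊕ 4 = 2.
C[1]: S = E(K, 4) = 5; 12 ⊕ 5 = 9.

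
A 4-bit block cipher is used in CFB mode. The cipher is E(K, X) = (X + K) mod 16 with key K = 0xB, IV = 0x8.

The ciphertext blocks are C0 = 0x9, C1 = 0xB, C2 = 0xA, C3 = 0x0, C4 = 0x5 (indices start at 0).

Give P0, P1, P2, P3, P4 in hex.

P0 = 0xA, P1 = 0xF, P2 = 0xC, P3 = 0x5, P4 = 0xE

CFB decryption: P_i = C_i ⊕ E(K, C_{i−1}), with C_{−1} = IV.
P0: E(K, 0x8) = 0x3; 0x9 ⊕ 0x3 = 0xA.
P1: E(K, 0x9) = 0x4; 0xB ⊕ 0x4 = 0xF.
P2: E(K, 0xB) = 0x6; 0xA ⊕ 0x6 = 0xC.
P3: E(K, 0xA) = 0x5; 0x0 ⊕ 0x5 = 0x5.
P4: E(K, 0x0) = 0xB; 0x5 ⊕ 0xB = 0xE.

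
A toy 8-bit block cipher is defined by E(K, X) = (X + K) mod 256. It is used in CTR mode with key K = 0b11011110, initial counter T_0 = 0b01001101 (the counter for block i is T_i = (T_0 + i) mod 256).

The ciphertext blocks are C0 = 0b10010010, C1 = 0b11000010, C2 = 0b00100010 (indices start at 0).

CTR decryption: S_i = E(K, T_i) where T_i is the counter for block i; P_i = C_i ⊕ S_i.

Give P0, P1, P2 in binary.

P0 = 0b10111001, P1 = 0b11101110, P2 = 0b00001111

P0: T = 0b01001101, S = E(K, T) = 0b00101011; 0b10010010 ⊕ 0b00101011 = 0b10111001.
P1: T = 0b01001110, S = E(K, T) = 0b00101100; 0b11000010 ⊕ 0b00101100 = 0b11101110.
P2: T = 0b01001111, S = E(K, T) = 0b00101101; 0b00100010 ⊕ 0b00101101 = 0b00001111.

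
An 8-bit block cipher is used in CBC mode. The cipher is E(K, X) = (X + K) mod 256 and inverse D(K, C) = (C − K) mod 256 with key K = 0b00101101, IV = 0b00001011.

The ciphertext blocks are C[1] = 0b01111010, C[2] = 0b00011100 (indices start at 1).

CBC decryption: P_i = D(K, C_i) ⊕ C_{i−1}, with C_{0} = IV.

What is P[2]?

P[2] = 0b10010101

P[2]: D(K, 0b00011100) = 0b11101111; 0b11101111 ⊕ 0b01111010 = 0b10010101.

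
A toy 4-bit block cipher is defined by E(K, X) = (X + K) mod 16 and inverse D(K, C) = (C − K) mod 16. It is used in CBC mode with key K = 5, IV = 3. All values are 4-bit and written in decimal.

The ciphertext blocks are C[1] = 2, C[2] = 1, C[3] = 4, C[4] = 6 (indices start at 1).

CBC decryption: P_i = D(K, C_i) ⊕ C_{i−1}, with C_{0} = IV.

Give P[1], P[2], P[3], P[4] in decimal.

P[1] = 14, P[2] = 14, P[3] = 14, P[4] = 5

P[1]: D(K, 2) = 13; 13 ⊕ 3 = 14.
P[2]: D(K, 1) = 12; 12 ⊕ 2 = 14.
P[3]: D(K, 4) = 15; 15 ⊕ 1 = 14.
P[4]: D(K, 6) = 1; 1 ⊕ 4 = 5.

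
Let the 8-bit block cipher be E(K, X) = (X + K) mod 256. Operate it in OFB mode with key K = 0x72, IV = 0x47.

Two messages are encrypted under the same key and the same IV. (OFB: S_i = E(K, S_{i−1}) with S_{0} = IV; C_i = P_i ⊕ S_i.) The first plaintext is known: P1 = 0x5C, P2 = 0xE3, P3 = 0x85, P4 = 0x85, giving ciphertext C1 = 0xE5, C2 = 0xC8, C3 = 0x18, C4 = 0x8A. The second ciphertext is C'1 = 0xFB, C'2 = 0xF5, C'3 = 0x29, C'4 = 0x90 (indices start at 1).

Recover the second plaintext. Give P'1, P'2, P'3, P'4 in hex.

P'1 = 0x42, P'2 = 0xDE, P'3 = 0xB4, P'4 = 0x9F

In OFB with a reused IV, both messages share the same keystream S_i, so C_i ⊕ C'_i = P_i ⊕ P'_i and thus P'_i = P_i ⊕ C_i ⊕ C'_i.
P'1: 0x5C ⊕ 0xE5 ⊕ 0xFB = 0x42.
P'2: 0xE3 ⊕ 0xC8 ⊕ 0xF5 = 0xDE.
P'3: 0x85 ⊕ 0x18 ⊕ 0x29 = 0xB4.
P'4: 0x85 ⊕ 0x8A ⊕ 0x90 = 0x9F.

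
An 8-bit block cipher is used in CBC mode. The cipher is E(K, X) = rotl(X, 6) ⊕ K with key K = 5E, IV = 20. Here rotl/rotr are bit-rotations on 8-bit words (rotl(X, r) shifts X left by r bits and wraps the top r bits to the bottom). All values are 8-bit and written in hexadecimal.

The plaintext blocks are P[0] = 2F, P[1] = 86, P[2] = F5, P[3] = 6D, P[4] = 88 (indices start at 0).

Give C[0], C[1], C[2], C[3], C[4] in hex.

CBC encryption: C_i = E(K, P_i ⊕ C_{i−1}), with C_{−1} = IV.
C[0]: P[0] ⊕ 20 = 0F; E(K, 0F) = 9D.
C[1]: P[1] ⊕ 9D = 1B; E(K, 1B) = 98.
C[2]: P[2] ⊕ 98 = 6D; E(K, 6D) = 05.
C[3]: P[3] ⊕ 05 = 68; E(K, 68) = 44.
C[4]: P[4] ⊕ 44 = CC; E(K, CC) = 6D.

C[0] = 9D, C[1] = 98, C[2] = 05, C[3] = 44, C[4] = 6D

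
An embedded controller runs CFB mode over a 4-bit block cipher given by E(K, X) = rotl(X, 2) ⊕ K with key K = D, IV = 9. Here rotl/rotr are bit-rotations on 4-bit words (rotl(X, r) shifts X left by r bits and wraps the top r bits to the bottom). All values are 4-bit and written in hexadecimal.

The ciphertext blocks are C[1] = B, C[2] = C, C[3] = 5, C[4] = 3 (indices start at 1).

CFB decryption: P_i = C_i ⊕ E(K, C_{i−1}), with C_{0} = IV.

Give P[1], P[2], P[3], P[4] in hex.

P[1]: E(K, 9) = B; B ⊕ B = 0.
P[2]: E(K, B) = 3; C ⊕ 3 = F.
P[3]: E(K, C) = E; 5 ⊕ E = B.
P[4]: E(K, 5) = 8; 3 ⊕ 8 = B.

P[1] = 0, P[2] = F, P[3] = B, P[4] = B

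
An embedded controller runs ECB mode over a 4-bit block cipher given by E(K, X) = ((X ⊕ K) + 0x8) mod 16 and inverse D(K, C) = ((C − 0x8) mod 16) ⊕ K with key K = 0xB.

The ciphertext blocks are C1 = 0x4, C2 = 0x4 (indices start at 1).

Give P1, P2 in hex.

P1 = 0x7, P2 = 0x7

ECB decryption: P_i = D(K, C_i).
P1: D(K, 0x4) = 0x7.
P2: D(K, 0x4) = 0x7.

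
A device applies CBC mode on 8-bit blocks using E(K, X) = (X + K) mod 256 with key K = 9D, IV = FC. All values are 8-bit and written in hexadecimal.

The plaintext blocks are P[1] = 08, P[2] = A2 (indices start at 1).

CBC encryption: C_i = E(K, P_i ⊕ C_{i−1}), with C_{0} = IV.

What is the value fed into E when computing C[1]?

F4

C[1]: P[1] ⊕ FC = F4; E(K, F4) = 91.
So the input to E for block [1] is F4.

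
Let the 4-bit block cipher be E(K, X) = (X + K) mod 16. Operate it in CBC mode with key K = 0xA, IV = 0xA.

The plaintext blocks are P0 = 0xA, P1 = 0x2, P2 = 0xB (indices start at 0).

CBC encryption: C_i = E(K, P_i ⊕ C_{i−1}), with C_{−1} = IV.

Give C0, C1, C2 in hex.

C0 = 0xA, C1 = 0x2, C2 = 0x3

C0: P0 ⊕ 0xA = 0x0; E(K, 0x0) = 0xA.
C1: P1 ⊕ 0xA = 0x8; E(K, 0x8) = 0x2.
C2: P2 ⊕ 0x2 = 0x9; E(K, 0x9) = 0x3.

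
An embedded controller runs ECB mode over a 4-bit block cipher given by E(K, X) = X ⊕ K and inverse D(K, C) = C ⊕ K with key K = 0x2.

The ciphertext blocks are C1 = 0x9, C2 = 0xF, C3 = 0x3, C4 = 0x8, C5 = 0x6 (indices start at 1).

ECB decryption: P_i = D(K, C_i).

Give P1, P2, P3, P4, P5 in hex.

P1 = 0xB, P2 = 0xD, P3 = 0x1, P4 = 0xA, P5 = 0x4

P1: D(K, 0x9) = 0xB.
P2: D(K, 0xF) = 0xD.
P3: D(K, 0x3) = 0x1.
P4: D(K, 0x8) = 0xA.
P5: D(K, 0x6) = 0x4.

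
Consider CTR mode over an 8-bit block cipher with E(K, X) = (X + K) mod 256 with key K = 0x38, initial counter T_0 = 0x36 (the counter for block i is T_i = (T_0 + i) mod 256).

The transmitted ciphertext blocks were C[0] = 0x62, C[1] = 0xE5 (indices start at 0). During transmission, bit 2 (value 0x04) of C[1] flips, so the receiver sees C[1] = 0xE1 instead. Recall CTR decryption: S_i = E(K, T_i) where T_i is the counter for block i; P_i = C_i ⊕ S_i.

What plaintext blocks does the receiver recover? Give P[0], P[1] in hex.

Only C[1] changed, to 0xE1. In CTR, a change in C_i flips the same bit in P_i only; the keystream is unaffected. Decrypting the received ciphertext:
P[0]: T = 0x36, S = E(K, T) = 0x6E; 0x62 ⊕ 0x6E = 0x0C.
P[1]: T = 0x37, S = E(K, T) = 0x6F; 0xE1 ⊕ 0x6F = 0x8E.
Blocks that differ from the original plaintext: P[1].

P[0] = 0x0C, P[1] = 0x8E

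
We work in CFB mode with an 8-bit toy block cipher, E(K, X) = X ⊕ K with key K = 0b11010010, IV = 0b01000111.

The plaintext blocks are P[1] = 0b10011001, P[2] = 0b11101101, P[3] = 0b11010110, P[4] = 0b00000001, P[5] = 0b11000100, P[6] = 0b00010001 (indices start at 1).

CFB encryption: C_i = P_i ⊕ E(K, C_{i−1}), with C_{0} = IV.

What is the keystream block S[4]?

0b11100101

C[1]: E(K, 0b01000111) = 0b10010101; 0b10011001 ⊕ 0b10010101 = 0b00001100.
C[2]: E(K, 0b00001100) = 0b11011110; 0b11101101 ⊕ 0b11011110 = 0b00110011.
C[3]: E(K, 0b00110011) = 0b11100001; 0b11010110 ⊕ 0b11100001 = 0b00110111.
C[4]: E(K, 0b00110111) = 0b11100101; 0b00000001 ⊕ 0b11100101 = 0b11100100.
So S[4] = 0b11100101.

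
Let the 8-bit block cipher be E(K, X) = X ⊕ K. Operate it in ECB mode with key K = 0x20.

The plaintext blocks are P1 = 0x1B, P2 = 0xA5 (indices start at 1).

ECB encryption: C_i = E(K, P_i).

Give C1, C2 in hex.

C1 = 0x3B, C2 = 0x85

C1: E(K, 0x1B) = 0x3B.
C2: E(K, 0xA5) = 0x85.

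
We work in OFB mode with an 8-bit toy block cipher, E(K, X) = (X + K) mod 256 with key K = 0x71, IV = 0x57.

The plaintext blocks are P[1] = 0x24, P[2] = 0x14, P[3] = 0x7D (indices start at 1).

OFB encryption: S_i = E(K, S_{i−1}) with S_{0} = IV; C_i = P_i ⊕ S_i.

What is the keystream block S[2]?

C[1]: S = E(K, 0x57) = 0xC8; 0x24 ⊕ 0xC8 = 0xEC.
C[2]: S = E(K, 0xC8) = 0x39; 0x14 ⊕ 0x39 = 0x2D.
So S[2] = 0x39.

0x39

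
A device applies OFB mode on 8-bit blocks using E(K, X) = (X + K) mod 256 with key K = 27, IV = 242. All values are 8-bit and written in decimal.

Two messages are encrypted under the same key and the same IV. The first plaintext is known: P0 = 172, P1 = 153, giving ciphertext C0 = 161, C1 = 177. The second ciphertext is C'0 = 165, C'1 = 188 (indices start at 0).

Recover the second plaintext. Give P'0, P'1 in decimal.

P'0 = 168, P'1 = 148

In OFB with a reused IV, both messages share the same keystream S_i, so C_i ⊕ C'_i = P_i ⊕ P'_i and thus P'_i = P_i ⊕ C_i ⊕ C'_i.
P'0: 172 ⊕ 161 ⊕ 165 = 168.
P'1: 153 ⊕ 177 ⊕ 188 = 148.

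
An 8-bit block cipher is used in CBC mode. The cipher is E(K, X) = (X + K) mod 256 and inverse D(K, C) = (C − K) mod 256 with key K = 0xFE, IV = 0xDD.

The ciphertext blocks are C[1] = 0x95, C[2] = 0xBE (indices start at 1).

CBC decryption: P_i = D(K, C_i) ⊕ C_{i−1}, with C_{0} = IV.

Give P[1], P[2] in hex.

P[1]: D(K, 0x95) = 0x97; 0x97 ⊕ 0xDD = 0x4A.
P[2]: D(K, 0xBE) = 0xC0; 0xC0 ⊕ 0x95 = 0x55.

P[1] = 0x4A, P[2] = 0x55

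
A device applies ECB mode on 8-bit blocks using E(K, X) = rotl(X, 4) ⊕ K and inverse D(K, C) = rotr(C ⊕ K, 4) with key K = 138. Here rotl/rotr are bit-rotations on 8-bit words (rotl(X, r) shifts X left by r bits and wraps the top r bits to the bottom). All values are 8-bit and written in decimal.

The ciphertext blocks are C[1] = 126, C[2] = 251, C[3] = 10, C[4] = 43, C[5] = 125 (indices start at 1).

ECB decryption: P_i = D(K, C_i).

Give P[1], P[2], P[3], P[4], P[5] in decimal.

P[1] = 79, P[2] = 23, P[3] = 8, P[4] = 26, P[5] = 127

P[1]: D(K, 126) = 79.
P[2]: D(K, 251) = 23.
P[3]: D(K, 10) = 8.
P[4]: D(K, 43) = 26.
P[5]: D(K, 125) = 127.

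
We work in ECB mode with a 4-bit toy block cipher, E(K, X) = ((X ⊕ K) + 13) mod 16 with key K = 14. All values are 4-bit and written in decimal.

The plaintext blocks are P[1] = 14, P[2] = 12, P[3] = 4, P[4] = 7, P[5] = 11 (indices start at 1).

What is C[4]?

C[4] = 6

ECB encryption: C_i = E(K, P_i).
C[4]: E(K, 7) = 6.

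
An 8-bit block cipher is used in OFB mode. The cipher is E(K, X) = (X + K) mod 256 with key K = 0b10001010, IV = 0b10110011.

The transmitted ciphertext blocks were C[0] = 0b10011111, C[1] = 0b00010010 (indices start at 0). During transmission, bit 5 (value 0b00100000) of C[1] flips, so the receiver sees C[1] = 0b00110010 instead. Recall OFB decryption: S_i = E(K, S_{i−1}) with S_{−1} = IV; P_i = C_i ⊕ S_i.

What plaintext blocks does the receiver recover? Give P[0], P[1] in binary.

Only C[1] changed, to 0b00110010. In OFB, a change in C_i flips the same bit in P_i only; the keystream is unaffected. Decrypting the received ciphertext:
P[0]: S = E(K, 0b10110011) = 0b00111101; 0b10011111 ⊕ 0b00111101 = 0b10100010.
P[1]: S = E(K, 0b00111101) = 0b11000111; 0b00110010 ⊕ 0b11000111 = 0b11110101.
Blocks that differ from the original plaintext: P[1].

P[0] = 0b10100010, P[1] = 0b11110101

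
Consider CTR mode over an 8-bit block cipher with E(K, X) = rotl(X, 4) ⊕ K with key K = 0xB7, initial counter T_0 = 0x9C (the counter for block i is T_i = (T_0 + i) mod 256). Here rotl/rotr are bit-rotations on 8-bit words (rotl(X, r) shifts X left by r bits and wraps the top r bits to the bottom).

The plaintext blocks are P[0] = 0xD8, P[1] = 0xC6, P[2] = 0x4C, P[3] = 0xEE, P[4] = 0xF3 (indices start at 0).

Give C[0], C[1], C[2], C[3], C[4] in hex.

CTR encryption: S_i = E(K, T_i) where T_i is the counter for block i; C_i = P_i ⊕ S_i.
C[0]: T = 0x9C, S = E(K, T) = 0x7E; 0xD8 ⊕ 0x7E = 0xA6.
C[1]: T = 0x9D, S = E(K, T) = 0x6E; 0xC6 ⊕ 0x6E = 0xA8.
C[2]: T = 0x9E, S = E(K, T) = 0x5E; 0x4C ⊕ 0x5E = 0x12.
C[3]: T = 0x9F, S = E(K, T) = 0x4E; 0xEE ⊕ 0x4E = 0xA0.
C[4]: T = 0xA0, S = E(K, T) = 0xBD; 0xF3 ⊕ 0xBD = 0x4E.

C[0] = 0xA6, C[1] = 0xA8, C[2] = 0x12, C[3] = 0xA0, C[4] = 0x4E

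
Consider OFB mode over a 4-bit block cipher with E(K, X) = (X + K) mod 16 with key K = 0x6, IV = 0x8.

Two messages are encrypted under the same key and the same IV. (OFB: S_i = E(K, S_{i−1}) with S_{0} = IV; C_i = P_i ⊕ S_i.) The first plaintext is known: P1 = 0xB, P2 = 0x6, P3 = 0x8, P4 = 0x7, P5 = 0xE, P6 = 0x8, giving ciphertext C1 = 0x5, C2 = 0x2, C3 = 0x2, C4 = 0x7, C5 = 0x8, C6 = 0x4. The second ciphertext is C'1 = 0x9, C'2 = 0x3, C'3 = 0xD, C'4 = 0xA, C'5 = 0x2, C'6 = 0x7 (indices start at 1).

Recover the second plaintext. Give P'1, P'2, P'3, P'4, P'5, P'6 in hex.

P'1 = 0x7, P'2 = 0x7, P'3 = 0x7, P'4 = 0xA, P'5 = 0x4, P'6 = 0xB

In OFB with a reused IV, both messages share the same keystream S_i, so C_i ⊕ C'_i = P_i ⊕ P'_i and thus P'_i = P_i ⊕ C_i ⊕ C'_i.
P'1: 0xB ⊕ 0x5 ⊕ 0x9 = 0x7.
P'2: 0x6 ⊕ 0x2 ⊕ 0x3 = 0x7.
P'3: 0x8 ⊕ 0x2 ⊕ 0xD = 0x7.
P'4: 0x7 ⊕ 0x7 ⊕ 0xA = 0xA.
P'5: 0xE ⊕ 0x8 ⊕ 0x2 = 0x4.
P'6: 0x8 ⊕ 0x4 ⊕ 0x7 = 0xB.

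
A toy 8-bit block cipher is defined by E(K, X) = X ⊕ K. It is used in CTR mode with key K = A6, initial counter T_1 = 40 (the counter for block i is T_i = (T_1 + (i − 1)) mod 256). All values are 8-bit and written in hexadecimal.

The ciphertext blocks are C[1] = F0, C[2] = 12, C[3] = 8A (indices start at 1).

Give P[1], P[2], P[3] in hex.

P[1] = 16, P[2] = F5, P[3] = 6E

CTR decryption: S_i = E(K, T_i) where T_i is the counter for block i; P_i = C_i ⊕ S_i.
P[1]: T = 40, S = E(K, T) = E6; F0 ⊕ E6 = 16.
P[2]: T = 41, S = E(K, T) = E7; 12 ⊕ E7 = F5.
P[3]: T = 42, S = E(K, T) = E4; 8A ⊕ E4 = 6E.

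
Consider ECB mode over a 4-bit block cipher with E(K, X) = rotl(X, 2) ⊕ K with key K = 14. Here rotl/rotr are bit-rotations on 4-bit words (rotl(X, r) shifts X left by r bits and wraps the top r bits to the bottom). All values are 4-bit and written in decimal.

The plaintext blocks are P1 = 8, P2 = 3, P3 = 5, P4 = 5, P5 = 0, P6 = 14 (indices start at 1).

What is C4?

ECB encryption: C_i = E(K, P_i).
C4: E(K, 5) = 11.

C4 = 11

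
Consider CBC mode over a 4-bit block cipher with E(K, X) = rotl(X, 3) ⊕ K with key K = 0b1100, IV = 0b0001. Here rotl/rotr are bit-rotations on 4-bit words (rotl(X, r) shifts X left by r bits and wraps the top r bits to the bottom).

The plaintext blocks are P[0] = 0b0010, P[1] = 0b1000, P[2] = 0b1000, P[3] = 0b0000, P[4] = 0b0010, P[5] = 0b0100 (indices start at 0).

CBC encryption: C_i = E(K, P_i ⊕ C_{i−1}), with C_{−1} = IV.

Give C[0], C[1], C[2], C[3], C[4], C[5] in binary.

C[0] = 0b0101, C[1] = 0b0010, C[2] = 0b1001, C[3] = 0b0000, C[4] = 0b1101, C[5] = 0b0000

C[0]: P[0] ⊕ 0b0001 = 0b0011; E(K, 0b0011) = 0b0101.
C[1]: P[1] ⊕ 0b0101 = 0b1101; E(K, 0b1101) = 0b0010.
C[2]: P[2] ⊕ 0b0010 = 0b1010; E(K, 0b1010) = 0b1001.
C[3]: P[3] ⊕ 0b1001 = 0b1001; E(K, 0b1001) = 0b0000.
C[4]: P[4] ⊕ 0b0000 = 0b0010; E(K, 0b0010) = 0b1101.
C[5]: P[5] ⊕ 0b1101 = 0b1001; E(K, 0b1001) = 0b0000.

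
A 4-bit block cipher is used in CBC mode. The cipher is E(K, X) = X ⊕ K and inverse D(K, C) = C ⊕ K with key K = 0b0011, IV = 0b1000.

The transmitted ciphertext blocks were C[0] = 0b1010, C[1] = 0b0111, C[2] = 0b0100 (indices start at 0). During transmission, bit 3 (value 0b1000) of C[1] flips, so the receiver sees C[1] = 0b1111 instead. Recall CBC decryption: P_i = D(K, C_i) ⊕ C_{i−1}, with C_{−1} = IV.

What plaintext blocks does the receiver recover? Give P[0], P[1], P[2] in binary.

P[0] = 0b0001, P[1] = 0b0110, P[2] = 0b1000

Only C[1] changed, to 0b1111. In CBC, a change in C_i garbles P_i and flips the same bit in P_{i+1}. Decrypting the received ciphertext:
P[0]: D(K, 0b1010) = 0b1001; 0b1001 ⊕ 0b1000 = 0b0001.
P[1]: D(K, 0b1111) = 0b1100; 0b1100 ⊕ 0b1010 = 0b0110.
P[2]: D(K, 0b0100) = 0b0111; 0b0111 ⊕ 0b1111 = 0b1000.
Blocks that differ from the original plaintext: P[1], P[2].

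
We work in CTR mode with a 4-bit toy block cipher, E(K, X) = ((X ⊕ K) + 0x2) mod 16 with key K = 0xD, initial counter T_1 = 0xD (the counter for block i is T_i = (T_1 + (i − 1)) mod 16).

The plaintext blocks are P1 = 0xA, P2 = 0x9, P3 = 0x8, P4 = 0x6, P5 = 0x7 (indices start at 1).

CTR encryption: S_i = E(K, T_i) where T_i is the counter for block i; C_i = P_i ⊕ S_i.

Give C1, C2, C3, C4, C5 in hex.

C1 = 0x8, C2 = 0xC, C3 = 0xC, C4 = 0x9, C5 = 0x9

C1: T = 0xD, S = E(K, T) = 0x2; 0xA ⊕ 0x2 = 0x8.
C2: T = 0xE, S = E(K, T) = 0x5; 0x9 ⊕ 0x5 = 0xC.
C3: T = 0xF, S = E(K, T) = 0x4; 0x8 ⊕ 0x4 = 0xC.
C4: T = 0x0, S = E(K, T) = 0xF; 0x6 ⊕ 0xF = 0x9.
C5: T = 0x1, S = E(K, T) = 0xE; 0x7 ⊕ 0xE = 0x9.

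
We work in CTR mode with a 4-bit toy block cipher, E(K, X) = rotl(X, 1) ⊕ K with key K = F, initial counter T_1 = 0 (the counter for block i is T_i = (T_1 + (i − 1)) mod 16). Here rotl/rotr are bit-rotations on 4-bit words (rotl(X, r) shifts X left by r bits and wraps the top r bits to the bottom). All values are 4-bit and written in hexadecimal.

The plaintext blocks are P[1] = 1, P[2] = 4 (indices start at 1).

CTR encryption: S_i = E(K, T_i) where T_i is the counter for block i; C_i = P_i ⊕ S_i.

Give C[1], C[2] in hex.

C[1]: T = 0, S = E(K, T) = F; 1 ⊕ F = E.
C[2]: T = 1, S = E(K, T) = D; 4 ⊕ D = 9.

C[1] = E, C[2] = 9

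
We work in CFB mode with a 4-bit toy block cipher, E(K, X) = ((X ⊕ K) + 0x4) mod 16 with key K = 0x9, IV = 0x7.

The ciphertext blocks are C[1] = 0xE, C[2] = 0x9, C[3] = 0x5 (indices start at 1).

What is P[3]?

CFB decryption: P_i = C_i ⊕ E(K, C_{i−1}), with C_{0} = IV.
P[3]: E(K, 0x9) = 0x4; 0x5 ⊕ 0x4 = 0x1.

P[3] = 0x1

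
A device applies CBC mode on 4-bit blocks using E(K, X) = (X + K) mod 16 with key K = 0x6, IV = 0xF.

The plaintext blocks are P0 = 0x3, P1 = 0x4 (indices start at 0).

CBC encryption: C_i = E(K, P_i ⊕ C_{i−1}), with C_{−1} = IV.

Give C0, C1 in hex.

C0: P0 ⊕ 0xF = 0xC; E(K, 0xC) = 0x2.
C1: P1 ⊕ 0x2 = 0x6; E(K, 0x6) = 0xC.

C0 = 0x2, C1 = 0xC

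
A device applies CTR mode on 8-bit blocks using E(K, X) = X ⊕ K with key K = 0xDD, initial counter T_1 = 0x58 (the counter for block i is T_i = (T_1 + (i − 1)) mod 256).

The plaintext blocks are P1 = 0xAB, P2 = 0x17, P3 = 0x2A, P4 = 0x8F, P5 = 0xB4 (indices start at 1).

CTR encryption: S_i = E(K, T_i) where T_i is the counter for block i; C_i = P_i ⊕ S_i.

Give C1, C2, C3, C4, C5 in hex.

C1: T = 0x58, S = E(K, T) = 0x85; 0xAB ⊕ 0x85 = 0x2E.
C2: T = 0x59, S = E(K, T) = 0x84; 0x17 ⊕ 0x84 = 0x93.
C3: T = 0x5A, S = E(K, T) = 0x87; 0x2A ⊕ 0x87 = 0xAD.
C4: T = 0x5B, S = E(K, T) = 0x86; 0x8F ⊕ 0x86 = 0x09.
C5: T = 0x5C, S = E(K, T) = 0x81; 0xB4 ⊕ 0x81 = 0x35.

C1 = 0x2E, C2 = 0x93, C3 = 0xAD, C4 = 0x09, C5 = 0x35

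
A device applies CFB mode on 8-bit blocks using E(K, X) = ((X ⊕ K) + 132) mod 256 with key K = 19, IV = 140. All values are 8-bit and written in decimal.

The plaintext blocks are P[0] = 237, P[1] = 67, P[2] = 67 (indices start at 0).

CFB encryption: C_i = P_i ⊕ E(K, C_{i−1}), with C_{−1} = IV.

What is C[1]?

C[1] = 34

C[0]: E(K, 140) = 35; 237 ⊕ 35 = 206.
C[1]: E(K, 206) = 97; 67 ⊕ 97 = 34.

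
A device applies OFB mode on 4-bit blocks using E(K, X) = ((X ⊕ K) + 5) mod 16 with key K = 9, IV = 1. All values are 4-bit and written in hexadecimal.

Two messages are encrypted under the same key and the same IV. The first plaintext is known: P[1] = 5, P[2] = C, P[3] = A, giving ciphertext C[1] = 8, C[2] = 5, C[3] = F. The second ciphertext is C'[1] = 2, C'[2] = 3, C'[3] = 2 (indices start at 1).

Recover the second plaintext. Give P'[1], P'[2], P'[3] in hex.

P'[1] = F, P'[2] = A, P'[3] = 7

In OFB with a reused IV, both messages share the same keystream S_i, so C_i ⊕ C'_i = P_i ⊕ P'_i and thus P'_i = P_i ⊕ C_i ⊕ C'_i.
P'[1]: 5 ⊕ 8 ⊕ 2 = F.
P'[2]: C ⊕ 5 ⊕ 3 = A.
P'[3]: A ⊕ F ⊕ 2 = 7.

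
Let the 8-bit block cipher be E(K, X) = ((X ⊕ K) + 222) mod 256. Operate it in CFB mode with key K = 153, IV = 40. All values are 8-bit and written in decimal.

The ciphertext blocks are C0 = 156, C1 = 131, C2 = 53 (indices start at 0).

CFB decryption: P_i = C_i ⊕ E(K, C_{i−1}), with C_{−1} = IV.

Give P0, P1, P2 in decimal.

P0 = 19, P1 = 96, P2 = 205

P0: E(K, 40) = 143; 156 ⊕ 143 = 19.
P1: E(K, 156) = 227; 131 ⊕ 227 = 96.
P2: E(K, 131) = 248; 53 ⊕ 248 = 205.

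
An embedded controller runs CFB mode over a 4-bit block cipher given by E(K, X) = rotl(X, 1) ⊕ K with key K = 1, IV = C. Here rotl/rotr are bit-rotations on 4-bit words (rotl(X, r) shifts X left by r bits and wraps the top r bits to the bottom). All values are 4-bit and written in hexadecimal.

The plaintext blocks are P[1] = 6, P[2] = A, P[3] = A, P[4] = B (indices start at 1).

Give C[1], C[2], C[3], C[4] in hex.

C[1] = E, C[2] = 6, C[3] = 7, C[4] = 4

CFB encryption: C_i = P_i ⊕ E(K, C_{i−1}), with C_{0} = IV.
C[1]: E(K, C) = 8; 6 ⊕ 8 = E.
C[2]: E(K, E) = C; A ⊕ C = 6.
C[3]: E(K, 6) = D; A ⊕ D = 7.
C[4]: E(K, 7) = F; B ⊕ F = 4.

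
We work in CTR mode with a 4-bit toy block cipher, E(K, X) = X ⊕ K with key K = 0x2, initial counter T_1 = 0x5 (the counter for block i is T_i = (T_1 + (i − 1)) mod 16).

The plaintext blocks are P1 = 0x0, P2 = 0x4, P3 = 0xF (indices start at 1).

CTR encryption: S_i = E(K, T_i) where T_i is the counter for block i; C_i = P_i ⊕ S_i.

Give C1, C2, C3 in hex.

C1: T = 0x5, S = E(K, T) = 0x7; 0x0 ⊕ 0x7 = 0x7.
C2: T = 0x6, S = E(K, T) = 0x4; 0x4 ⊕ 0x4 = 0x0.
C3: T = 0x7, S = E(K, T) = 0x5; 0xF ⊕ 0x5 = 0xA.

C1 = 0x7, C2 = 0x0, C3 = 0xA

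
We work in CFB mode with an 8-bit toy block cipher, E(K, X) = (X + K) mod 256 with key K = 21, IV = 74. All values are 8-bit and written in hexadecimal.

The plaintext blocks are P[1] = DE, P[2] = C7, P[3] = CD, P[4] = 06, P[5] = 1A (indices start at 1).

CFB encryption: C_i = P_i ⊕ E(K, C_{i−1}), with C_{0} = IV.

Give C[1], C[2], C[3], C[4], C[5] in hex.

C[1] = 4B, C[2] = AB, C[3] = 01, C[4] = 24, C[5] = 5F

C[1]: E(K, 74) = 95; DE ⊕ 95 = 4B.
C[2]: E(K, 4B) = 6C; C7 ⊕ 6C = AB.
C[3]: E(K, AB) = CC; CD ⊕ CC = 01.
C[4]: E(K, 01) = 22; 06 ⊕ 22 = 24.
C[5]: E(K, 24) = 45; 1A ⊕ 45 = 5F.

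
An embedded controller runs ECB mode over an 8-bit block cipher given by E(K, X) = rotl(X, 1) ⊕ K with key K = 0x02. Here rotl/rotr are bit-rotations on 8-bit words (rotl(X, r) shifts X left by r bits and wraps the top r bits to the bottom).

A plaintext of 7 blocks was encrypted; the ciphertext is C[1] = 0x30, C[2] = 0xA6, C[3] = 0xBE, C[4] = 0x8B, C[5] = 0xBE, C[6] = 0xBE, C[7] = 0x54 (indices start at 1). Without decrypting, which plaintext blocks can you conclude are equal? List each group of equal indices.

P[3] = P[5] = P[6]

ECB encrypts each block independently with the same key, so equal ciphertext blocks imply equal plaintext blocks.
C[3] = C[5] = C[6] = 0xBE, so P[3] = P[5] = P[6].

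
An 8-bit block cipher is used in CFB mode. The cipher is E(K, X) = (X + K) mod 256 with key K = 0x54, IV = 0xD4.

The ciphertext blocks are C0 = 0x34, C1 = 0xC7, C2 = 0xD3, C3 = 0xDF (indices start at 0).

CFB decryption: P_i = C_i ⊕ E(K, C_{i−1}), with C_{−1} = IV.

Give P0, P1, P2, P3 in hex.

P0 = 0x1C, P1 = 0x4F, P2 = 0xC8, P3 = 0xF8

P0: E(K, 0xD4) = 0x28; 0x34 ⊕ 0x28 = 0x1C.
P1: E(K, 0x34) = 0x88; 0xC7 ⊕ 0x88 = 0x4F.
P2: E(K, 0xC7) = 0x1B; 0xD3 ⊕ 0x1B = 0xC8.
P3: E(K, 0xD3) = 0x27; 0xDF ⊕ 0x27 = 0xF8.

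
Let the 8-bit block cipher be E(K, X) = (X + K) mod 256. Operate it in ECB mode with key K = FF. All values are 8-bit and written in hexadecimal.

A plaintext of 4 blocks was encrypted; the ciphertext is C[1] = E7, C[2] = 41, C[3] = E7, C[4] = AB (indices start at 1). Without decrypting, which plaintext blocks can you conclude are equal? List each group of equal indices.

P[1] = P[3]

ECB encrypts each block independently with the same key, so equal ciphertext blocks imply equal plaintext blocks.
C[1] = C[3] = E7, so P[1] = P[3].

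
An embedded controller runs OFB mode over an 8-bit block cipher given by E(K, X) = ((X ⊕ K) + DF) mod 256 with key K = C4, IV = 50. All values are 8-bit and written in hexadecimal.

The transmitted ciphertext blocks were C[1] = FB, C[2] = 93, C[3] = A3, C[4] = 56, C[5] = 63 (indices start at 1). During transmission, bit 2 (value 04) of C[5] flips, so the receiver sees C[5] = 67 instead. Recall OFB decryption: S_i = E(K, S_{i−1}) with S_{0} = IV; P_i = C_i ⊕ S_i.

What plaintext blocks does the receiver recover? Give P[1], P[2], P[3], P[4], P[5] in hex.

P[1] = 88, P[2] = 05, P[3] = 92, P[4] = 82, P[5] = 88

Only C[5] changed, to 67. In OFB, a change in C_i flips the same bit in P_i only; the keystream is unaffected. Decrypting the received ciphertext:
P[1]: S = E(K, 50) = 73; FB ⊕ 73 = 88.
P[2]: S = E(K, 73) = 96; 93 ⊕ 96 = 05.
P[3]: S = E(K, 96) = 31; A3 ⊕ 31 = 92.
P[4]: S = E(K, 31) = D4; 56 ⊕ D4 = 82.
P[5]: S = E(K, D4) = EF; 67 ⊕ EF = 88.
Blocks that differ from the original plaintext: P[5].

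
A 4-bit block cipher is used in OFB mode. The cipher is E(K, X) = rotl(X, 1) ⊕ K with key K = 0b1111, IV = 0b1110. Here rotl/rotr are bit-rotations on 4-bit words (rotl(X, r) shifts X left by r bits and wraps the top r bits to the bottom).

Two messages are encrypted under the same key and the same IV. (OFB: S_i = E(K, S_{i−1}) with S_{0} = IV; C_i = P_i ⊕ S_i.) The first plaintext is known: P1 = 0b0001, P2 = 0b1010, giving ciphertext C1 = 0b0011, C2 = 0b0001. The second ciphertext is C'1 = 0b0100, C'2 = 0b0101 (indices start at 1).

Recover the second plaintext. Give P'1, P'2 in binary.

In OFB with a reused IV, both messages share the same keystream S_i, so C_i ⊕ C'_i = P_i ⊕ P'_i and thus P'_i = P_i ⊕ C_i ⊕ C'_i.
P'1: 0b0001 ⊕ 0b0011 ⊕ 0b0100 = 0b0110.
P'2: 0b1010 ⊕ 0b0001 ⊕ 0b0101 = 0b1110.

P'1 = 0b0110, P'2 = 0b1110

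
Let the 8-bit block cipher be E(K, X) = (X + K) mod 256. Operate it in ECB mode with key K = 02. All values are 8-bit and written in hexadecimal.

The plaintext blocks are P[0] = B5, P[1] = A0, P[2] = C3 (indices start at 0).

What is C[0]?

C[0] = B7

ECB encryption: C_i = E(K, P_i).
C[0]: E(K, B5) = B7.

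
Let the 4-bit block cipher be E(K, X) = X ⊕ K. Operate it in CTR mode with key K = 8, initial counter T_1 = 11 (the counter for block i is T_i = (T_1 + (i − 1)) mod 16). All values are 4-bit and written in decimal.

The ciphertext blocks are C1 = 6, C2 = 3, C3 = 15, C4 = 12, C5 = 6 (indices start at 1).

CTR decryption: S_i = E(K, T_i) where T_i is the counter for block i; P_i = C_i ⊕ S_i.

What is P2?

P2 = 7

P2: T = 12, S = E(K, T) = 4; 3 ⊕ 4 = 7.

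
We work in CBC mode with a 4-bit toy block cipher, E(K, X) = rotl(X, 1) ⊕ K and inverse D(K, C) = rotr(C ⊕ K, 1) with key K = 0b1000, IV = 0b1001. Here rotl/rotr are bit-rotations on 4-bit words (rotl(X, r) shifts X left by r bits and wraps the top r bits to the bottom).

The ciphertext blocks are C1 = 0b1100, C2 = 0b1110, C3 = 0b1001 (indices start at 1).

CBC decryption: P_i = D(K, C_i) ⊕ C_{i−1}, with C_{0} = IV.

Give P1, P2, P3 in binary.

P1: D(K, 0b1100) = 0b0010; 0b0010 ⊕ 0b1001 = 0b1011.
P2: D(K, 0b1110) = 0b0011; 0b0011 ⊕ 0b1100 = 0b1111.
P3: D(K, 0b1001) = 0b1000; 0b1000 ⊕ 0b1110 = 0b0110.

P1 = 0b1011, P2 = 0b1111, P3 = 0b0110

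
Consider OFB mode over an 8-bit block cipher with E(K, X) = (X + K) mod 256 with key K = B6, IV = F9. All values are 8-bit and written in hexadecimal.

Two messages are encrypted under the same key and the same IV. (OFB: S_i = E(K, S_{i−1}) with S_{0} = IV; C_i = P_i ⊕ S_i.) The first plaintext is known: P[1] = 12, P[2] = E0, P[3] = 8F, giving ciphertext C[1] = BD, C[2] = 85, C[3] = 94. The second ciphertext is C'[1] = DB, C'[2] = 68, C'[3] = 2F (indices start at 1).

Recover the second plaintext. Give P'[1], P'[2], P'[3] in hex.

In OFB with a reused IV, both messages share the same keystream S_i, so C_i ⊕ C'_i = P_i ⊕ P'_i and thus P'_i = P_i ⊕ C_i ⊕ C'_i.
P'[1]: 12 ⊕ BD ⊕ DB = 74.
P'[2]: E0 ⊕ 85 ⊕ 68 = 0D.
P'[3]: 8F ⊕ 94 ⊕ 2F = 34.

P'[1] = 74, P'[2] = 0D, P'[3] = 34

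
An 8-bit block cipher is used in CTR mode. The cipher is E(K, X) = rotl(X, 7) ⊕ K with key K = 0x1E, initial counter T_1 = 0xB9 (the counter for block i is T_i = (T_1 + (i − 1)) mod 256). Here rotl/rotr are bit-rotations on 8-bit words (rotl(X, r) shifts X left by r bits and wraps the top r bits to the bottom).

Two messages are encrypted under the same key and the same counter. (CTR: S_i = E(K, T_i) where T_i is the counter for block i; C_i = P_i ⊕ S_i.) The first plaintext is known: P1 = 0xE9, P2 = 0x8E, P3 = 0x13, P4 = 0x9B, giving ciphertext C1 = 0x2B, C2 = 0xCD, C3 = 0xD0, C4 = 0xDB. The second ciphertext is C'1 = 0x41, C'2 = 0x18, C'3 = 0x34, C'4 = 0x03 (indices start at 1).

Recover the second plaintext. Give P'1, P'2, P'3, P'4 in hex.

P'1 = 0x83, P'2 = 0x5B, P'3 = 0xF7, P'4 = 0x43

In CTR with a reused counter, both messages share the same keystream S_i, so C_i ⊕ C'_i = P_i ⊕ P'_i and thus P'_i = P_i ⊕ C_i ⊕ C'_i.
P'1: 0xE9 ⊕ 0x2B ⊕ 0x41 = 0x83.
P'2: 0x8E ⊕ 0xCD ⊕ 0x18 = 0x5B.
P'3: 0x13 ⊕ 0xD0 ⊕ 0x34 = 0xF7.
P'4: 0x9B ⊕ 0xDB ⊕ 0x03 = 0x43.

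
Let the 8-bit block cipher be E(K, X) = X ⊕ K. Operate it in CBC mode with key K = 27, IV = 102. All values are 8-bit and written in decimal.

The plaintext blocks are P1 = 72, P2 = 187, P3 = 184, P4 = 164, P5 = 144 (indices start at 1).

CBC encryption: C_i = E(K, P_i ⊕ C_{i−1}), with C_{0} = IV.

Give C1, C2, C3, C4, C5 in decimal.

C1: P1 ⊕ 102 = 46; E(K, 46) = 53.
C2: P2 ⊕ 53 = 142; E(K, 142) = 149.
C3: P3 ⊕ 149 = 45; E(K, 45) = 54.
C4: P4 ⊕ 54 = 146; E(K, 146) = 137.
C5: P5 ⊕ 137 = 25; E(K, 25) = 2.

C1 = 53, C2 = 149, C3 = 54, C4 = 137, C5 = 2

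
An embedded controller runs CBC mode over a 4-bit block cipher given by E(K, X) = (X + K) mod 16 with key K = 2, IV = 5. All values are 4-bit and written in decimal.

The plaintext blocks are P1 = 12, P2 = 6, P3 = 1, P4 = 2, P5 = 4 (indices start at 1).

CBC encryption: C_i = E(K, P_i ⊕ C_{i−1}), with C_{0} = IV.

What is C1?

C1 = 11

C1: P1 ⊕ 5 = 9; E(K, 9) = 11.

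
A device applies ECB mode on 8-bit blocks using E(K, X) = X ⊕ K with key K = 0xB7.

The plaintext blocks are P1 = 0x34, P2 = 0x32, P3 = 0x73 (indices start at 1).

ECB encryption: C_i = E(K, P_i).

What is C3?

C3 = 0xC4

C3: E(K, 0x73) = 0xC4.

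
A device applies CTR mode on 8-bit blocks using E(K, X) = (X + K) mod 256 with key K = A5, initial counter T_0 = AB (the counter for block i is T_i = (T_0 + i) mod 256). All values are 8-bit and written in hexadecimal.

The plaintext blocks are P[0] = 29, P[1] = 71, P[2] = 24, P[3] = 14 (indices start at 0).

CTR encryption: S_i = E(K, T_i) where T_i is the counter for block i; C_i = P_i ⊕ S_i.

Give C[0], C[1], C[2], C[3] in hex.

C[0]: T = AB, S = E(K, T) = 50; 29 ⊕ 50 = 79.
C[1]: T = AC, S = E(K, T) = 51; 71 ⊕ 51 = 20.
C[2]: T = AD, S = E(K, T) = 52; 24 ⊕ 52 = 76.
C[3]: T = AE, S = E(K, T) = 53; 14 ⊕ 53 = 47.

C[0] = 79, C[1] = 20, C[2] = 76, C[3] = 47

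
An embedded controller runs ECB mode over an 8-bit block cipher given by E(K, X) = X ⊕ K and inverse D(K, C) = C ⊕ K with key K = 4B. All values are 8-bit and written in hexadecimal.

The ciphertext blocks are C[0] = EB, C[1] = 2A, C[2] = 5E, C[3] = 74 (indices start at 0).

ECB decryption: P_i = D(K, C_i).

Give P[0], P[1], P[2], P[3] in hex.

P[0]: D(K, EB) = A0.
P[1]: D(K, 2A) = 61.
P[2]: D(K, 5E) = 15.
P[3]: D(K, 74) = 3F.

P[0] = A0, P[1] = 61, P[2] = 15, P[3] = 3F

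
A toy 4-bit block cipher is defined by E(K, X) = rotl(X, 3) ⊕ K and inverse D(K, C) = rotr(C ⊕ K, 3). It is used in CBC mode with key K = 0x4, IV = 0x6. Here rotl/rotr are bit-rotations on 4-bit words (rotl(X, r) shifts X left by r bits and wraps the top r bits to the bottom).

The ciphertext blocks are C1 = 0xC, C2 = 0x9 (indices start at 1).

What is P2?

CBC decryption: P_i = D(K, C_i) ⊕ C_{i−1}, with C_{0} = IV.
P2: D(K, 0x9) = 0xB; 0xB ⊕ 0xC = 0x7.

P2 = 0x7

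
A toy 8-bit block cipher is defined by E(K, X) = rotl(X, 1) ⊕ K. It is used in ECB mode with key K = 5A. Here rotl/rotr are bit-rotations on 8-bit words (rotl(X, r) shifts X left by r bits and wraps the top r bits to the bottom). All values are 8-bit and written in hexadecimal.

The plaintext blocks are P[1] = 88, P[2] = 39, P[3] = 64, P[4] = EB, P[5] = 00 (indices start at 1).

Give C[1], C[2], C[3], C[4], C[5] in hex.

ECB encryption: C_i = E(K, P_i).
C[1]: E(K, 88) = 4B.
C[2]: E(K, 39) = 28.
C[3]: E(K, 64) = 92.
C[4]: E(K, EB) = 8D.
C[5]: E(K, 00) = 5A.

C[1] = 4B, C[2] = 28, C[3] = 92, C[4] = 8D, C[5] = 5A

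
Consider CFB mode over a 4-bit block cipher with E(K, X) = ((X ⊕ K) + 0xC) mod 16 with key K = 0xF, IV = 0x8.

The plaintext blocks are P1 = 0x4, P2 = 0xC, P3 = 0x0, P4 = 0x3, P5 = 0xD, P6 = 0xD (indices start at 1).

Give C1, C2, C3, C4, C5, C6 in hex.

CFB encryption: C_i = P_i ⊕ E(K, C_{i−1}), with C_{0} = IV.
C1: E(K, 0x8) = 0x3; 0x4 ⊕ 0x3 = 0x7.
C2: E(K, 0x7) = 0x4; 0xC ⊕ 0x4 = 0x8.
C3: E(K, 0x8) = 0x3; 0x0 ⊕ 0x3 = 0x3.
C4: E(K, 0x3) = 0x8; 0x3 ⊕ 0x8 = 0xB.
C5: E(K, 0xB) = 0x0; 0xD ⊕ 0x0 = 0xD.
C6: E(K, 0xD) = 0xE; 0xD ⊕ 0xE = 0x3.

C1 = 0x7, C2 = 0x8, C3 = 0x3, C4 = 0xB, C5 = 0xD, C6 = 0x3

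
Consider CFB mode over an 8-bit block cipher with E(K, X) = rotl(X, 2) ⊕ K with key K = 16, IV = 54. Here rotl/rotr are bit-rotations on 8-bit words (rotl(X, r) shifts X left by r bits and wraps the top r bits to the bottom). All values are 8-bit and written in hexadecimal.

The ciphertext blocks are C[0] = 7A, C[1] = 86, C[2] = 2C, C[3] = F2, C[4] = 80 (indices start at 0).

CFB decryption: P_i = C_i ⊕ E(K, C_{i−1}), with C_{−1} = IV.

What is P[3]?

P[3] = 54

P[3]: E(K, 2C) = A6; F2 ⊕ A6 = 54.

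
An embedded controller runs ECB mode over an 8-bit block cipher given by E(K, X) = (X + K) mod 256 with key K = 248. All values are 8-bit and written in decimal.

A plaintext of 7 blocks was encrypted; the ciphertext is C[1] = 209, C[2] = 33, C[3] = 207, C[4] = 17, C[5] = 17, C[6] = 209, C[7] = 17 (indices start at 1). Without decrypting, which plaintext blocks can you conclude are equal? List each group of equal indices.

P[1] = P[6]; P[4] = P[5] = P[7]

ECB encrypts each block independently with the same key, so equal ciphertext blocks imply equal plaintext blocks.
C[1] = C[6] = 209, so P[1] = P[6].
C[4] = C[5] = C[7] = 17, so P[4] = P[5] = P[7].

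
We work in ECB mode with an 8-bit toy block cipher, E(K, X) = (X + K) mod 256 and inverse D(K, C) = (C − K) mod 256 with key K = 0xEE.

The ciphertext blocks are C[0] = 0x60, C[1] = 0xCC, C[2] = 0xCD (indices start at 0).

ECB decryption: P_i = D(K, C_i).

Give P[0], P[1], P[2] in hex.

P[0]: D(K, 0x60) = 0x72.
P[1]: D(K, 0xCC) = 0xDE.
P[2]: D(K, 0xCD) = 0xDF.

P[0] = 0x72, P[1] = 0xDE, P[2] = 0xDF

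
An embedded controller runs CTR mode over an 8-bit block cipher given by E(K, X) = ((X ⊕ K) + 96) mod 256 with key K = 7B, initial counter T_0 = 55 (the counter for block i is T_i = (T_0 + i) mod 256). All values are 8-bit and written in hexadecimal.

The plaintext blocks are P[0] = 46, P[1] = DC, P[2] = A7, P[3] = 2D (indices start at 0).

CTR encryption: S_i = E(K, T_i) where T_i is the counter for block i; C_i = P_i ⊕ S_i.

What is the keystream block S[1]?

C[0]: T = 55, S = E(K, T) = C4; 46 ⊕ C4 = 82.
C[1]: T = 56, S = E(K, T) = C3; DC ⊕ C3 = 1F.
So S[1] = C3.

C3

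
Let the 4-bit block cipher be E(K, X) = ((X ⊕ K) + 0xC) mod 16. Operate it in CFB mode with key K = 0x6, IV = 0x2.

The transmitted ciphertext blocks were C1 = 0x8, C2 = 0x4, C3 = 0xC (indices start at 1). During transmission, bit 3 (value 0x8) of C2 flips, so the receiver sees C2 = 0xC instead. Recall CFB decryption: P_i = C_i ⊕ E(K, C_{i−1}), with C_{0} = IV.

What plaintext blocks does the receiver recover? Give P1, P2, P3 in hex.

Only C2 changed, to 0xC. In CFB, a change in C_i flips the same bit in P_i and garbles P_{i+1}. Decrypting the received ciphertext:
P1: E(K, 0x2) = 0x0; 0x8 ⊕ 0x0 = 0x8.
P2: E(K, 0x8) = 0xA; 0xC ⊕ 0xA = 0x6.
P3: E(K, 0xC) = 0x6; 0xC ⊕ 0x6 = 0xA.
Blocks that differ from the original plaintext: P2, P3.

P1 = 0x8, P2 = 0x6, P3 = 0xA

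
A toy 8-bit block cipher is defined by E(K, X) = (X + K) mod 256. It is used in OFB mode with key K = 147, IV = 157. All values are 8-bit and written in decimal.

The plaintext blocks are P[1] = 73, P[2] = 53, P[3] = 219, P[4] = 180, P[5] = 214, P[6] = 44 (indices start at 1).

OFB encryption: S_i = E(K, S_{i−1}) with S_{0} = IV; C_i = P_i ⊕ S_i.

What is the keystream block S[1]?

48

C[1]: S = E(K, 157) = 48; 73 ⊕ 48 = 121.
So S[1] = 48.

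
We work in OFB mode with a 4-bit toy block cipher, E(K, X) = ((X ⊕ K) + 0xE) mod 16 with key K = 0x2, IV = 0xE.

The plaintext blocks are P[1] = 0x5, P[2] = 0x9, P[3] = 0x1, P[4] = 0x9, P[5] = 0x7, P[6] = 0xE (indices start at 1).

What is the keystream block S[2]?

0x6

OFB encryption: S_i = E(K, S_{i−1}) with S_{0} = IV; C_i = P_i ⊕ S_i.
C[1]: S = E(K, 0xE) = 0xA; 0x5 ⊕ 0xA = 0xF.
C[2]: S = E(K, 0xA) = 0x6; 0x9 ⊕ 0x6 = 0xF.
So S[2] = 0x6.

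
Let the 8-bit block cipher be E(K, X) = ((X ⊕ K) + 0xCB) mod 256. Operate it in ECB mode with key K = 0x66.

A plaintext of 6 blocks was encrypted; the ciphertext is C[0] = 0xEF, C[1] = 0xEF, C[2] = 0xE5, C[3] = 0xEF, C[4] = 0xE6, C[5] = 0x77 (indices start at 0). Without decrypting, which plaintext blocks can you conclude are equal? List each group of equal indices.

P[0] = P[1] = P[3]

ECB encrypts each block independently with the same key, so equal ciphertext blocks imply equal plaintext blocks.
C[0] = C[1] = C[3] = 0xEF, so P[0] = P[1] = P[3].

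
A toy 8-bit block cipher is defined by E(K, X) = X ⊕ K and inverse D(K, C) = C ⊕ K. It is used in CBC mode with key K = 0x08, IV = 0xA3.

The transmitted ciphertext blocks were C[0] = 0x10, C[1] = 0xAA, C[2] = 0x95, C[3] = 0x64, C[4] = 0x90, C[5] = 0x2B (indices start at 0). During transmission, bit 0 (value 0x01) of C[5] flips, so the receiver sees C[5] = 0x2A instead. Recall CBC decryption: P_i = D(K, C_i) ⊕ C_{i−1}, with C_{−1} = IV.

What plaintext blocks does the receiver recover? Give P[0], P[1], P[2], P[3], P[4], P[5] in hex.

Only C[5] changed, to 0x2A. In CBC, a change in C_i garbles P_i and flips the same bit in P_{i+1}. Decrypting the received ciphertext:
P[0]: D(K, 0x10) = 0x18; 0x18 ⊕ 0xA3 = 0xBB.
P[1]: D(K, 0xAA) = 0xA2; 0xA2 ⊕ 0x10 = 0xB2.
P[2]: D(K, 0x95) = 0x9D; 0x9D ⊕ 0xAA = 0x37.
P[3]: D(K, 0x64) = 0x6C; 0x6C ⊕ 0x95 = 0xF9.
P[4]: D(K, 0x90) = 0x98; 0x98 ⊕ 0x64 = 0xFC.
P[5]: D(K, 0x2A) = 0x22; 0x22 ⊕ 0x90 = 0xB2.
Blocks that differ from the original plaintext: P[5].

P[0] = 0xBB, P[1] = 0xB2, P[2] = 0x37, P[3] = 0xF9, P[4] = 0xFC, P[5] = 0xB2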